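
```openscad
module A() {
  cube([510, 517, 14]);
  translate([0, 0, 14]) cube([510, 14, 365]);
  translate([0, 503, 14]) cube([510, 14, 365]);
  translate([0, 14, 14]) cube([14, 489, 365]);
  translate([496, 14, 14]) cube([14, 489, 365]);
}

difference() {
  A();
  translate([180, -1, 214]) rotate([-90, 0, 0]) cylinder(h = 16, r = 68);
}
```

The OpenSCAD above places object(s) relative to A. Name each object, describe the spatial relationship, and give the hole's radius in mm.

The subtracted cylinder has r = 68 mm.

A is an open box. The open box has a circular hole through its front wall. The hole's radius is 68 mm.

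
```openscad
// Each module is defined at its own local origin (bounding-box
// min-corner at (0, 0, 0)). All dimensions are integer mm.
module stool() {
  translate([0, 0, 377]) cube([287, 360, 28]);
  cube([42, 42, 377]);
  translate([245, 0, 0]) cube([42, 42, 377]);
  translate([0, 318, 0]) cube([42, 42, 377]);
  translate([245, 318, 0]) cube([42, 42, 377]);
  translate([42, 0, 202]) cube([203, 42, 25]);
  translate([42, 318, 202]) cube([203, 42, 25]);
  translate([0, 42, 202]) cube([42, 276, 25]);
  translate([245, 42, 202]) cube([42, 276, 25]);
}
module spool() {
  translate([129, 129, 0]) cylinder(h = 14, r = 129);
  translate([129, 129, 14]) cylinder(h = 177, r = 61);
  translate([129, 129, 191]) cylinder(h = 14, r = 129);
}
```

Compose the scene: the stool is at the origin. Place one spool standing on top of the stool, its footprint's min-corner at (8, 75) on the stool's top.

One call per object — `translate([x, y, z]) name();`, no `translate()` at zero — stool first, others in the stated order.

stool();
translate([8, 75, 405]) spool();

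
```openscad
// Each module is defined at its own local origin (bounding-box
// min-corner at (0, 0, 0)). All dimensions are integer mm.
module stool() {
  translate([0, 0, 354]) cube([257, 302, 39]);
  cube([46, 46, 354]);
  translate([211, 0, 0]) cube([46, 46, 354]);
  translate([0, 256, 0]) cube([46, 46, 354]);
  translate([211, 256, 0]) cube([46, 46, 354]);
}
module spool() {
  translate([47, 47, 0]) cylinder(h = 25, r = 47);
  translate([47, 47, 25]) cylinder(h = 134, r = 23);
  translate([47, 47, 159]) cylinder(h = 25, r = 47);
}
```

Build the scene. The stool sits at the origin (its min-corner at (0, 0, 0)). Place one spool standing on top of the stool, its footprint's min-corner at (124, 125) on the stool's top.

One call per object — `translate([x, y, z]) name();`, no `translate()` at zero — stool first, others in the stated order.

stool();
translate([124, 125, 393]) spool();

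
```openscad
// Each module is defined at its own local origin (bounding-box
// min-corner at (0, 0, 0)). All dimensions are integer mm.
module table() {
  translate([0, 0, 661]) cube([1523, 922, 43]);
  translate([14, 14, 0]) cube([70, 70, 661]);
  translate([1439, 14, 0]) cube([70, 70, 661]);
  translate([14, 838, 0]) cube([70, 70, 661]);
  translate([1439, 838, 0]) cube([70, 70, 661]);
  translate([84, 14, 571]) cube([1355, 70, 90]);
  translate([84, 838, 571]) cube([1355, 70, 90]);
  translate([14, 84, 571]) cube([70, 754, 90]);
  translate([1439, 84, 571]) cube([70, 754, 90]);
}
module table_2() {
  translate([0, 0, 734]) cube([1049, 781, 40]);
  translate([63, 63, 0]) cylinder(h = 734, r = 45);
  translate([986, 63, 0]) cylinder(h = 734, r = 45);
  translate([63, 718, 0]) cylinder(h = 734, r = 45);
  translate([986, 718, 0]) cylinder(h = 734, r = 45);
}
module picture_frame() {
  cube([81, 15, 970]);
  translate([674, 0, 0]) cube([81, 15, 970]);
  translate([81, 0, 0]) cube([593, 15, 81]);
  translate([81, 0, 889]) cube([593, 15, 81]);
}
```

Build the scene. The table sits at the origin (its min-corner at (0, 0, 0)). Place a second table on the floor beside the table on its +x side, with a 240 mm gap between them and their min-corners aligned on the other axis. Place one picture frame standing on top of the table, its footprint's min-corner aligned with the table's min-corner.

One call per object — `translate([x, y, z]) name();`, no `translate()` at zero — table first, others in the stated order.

table();
translate([1763, 0, 0]) table_2();
translate([0, 0, 704]) picture_frame();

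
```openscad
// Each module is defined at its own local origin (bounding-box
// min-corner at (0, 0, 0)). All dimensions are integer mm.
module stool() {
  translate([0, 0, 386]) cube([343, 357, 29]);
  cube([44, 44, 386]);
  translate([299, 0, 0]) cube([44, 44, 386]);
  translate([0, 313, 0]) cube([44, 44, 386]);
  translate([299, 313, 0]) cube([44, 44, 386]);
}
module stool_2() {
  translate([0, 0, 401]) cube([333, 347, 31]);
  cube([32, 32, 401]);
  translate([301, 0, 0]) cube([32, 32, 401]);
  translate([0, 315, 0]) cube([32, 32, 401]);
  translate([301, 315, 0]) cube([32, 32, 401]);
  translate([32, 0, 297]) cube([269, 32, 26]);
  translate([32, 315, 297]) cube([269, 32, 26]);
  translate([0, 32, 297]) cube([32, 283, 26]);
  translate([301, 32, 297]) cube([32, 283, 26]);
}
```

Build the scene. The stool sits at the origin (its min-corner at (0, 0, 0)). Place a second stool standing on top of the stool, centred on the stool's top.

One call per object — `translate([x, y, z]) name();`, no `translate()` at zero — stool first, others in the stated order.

stool();
translate([5, 5, 415]) stool_2();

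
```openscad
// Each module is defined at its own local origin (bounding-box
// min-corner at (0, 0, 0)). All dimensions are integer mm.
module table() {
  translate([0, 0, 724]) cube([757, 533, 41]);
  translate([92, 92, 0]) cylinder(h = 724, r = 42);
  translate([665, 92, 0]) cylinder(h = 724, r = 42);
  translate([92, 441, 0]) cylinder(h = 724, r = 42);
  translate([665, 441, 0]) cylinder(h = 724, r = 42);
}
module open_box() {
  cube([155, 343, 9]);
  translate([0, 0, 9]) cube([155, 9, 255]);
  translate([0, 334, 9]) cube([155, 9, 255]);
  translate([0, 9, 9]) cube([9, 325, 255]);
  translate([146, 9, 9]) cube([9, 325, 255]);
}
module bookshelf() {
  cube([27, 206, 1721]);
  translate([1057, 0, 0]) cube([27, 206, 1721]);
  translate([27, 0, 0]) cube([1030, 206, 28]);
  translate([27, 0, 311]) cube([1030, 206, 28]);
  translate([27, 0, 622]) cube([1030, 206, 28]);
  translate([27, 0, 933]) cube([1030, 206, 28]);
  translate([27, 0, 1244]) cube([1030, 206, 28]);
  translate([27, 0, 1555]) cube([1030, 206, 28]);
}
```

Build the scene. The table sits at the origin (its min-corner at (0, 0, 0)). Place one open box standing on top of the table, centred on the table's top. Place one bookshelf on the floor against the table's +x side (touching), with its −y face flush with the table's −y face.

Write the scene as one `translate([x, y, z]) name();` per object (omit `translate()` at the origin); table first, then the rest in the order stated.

table();
translate([301, 95, 765]) open_box();
translate([757, 0, 0]) bookshelf();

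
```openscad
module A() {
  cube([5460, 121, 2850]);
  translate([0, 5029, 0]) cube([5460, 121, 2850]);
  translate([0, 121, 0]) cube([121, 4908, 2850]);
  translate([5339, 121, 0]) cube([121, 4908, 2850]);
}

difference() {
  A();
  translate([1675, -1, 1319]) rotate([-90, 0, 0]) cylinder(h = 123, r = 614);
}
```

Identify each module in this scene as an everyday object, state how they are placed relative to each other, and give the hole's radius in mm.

A is a house frame. The house frame has a circular hole through its front wall. The hole's radius is 614 mm.

The subtracted cylinder has r = 614 mm.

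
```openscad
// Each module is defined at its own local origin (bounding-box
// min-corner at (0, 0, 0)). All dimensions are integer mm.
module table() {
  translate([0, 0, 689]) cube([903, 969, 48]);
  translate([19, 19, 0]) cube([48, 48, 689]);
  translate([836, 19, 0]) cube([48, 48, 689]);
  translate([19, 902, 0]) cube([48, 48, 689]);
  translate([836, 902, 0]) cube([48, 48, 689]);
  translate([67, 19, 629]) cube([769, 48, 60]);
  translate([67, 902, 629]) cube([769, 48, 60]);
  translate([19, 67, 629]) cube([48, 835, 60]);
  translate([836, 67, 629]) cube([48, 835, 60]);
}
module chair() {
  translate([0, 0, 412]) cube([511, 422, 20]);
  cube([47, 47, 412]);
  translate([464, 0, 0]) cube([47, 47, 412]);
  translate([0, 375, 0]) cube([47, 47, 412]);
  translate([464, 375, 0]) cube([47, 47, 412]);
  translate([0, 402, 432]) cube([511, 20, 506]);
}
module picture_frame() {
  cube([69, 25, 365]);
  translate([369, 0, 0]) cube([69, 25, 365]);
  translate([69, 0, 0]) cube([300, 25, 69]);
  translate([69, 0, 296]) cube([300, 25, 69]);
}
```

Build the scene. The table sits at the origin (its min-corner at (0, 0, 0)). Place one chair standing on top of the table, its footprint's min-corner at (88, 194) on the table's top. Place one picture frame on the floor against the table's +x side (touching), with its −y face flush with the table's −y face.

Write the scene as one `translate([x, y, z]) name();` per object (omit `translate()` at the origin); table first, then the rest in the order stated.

table();
translate([88, 194, 737]) chair();
translate([903, 0, 0]) picture_frame();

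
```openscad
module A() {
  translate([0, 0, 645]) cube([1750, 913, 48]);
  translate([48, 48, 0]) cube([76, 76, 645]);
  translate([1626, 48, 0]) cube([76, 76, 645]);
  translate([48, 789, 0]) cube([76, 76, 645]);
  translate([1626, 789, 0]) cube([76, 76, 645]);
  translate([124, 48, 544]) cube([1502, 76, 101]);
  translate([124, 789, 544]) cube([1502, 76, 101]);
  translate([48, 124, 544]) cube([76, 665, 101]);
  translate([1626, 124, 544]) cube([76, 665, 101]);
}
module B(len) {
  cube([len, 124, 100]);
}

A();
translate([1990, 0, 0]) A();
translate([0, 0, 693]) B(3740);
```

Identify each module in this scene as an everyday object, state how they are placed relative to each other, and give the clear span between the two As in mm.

Second table starts at x = 1990; first ends at x = 1750; clear span = 1990 − 1750 = 240 mm.

A is a table. B is a beam. A beam spans the tops of two tables. The clear span between the two tables is 240 mm.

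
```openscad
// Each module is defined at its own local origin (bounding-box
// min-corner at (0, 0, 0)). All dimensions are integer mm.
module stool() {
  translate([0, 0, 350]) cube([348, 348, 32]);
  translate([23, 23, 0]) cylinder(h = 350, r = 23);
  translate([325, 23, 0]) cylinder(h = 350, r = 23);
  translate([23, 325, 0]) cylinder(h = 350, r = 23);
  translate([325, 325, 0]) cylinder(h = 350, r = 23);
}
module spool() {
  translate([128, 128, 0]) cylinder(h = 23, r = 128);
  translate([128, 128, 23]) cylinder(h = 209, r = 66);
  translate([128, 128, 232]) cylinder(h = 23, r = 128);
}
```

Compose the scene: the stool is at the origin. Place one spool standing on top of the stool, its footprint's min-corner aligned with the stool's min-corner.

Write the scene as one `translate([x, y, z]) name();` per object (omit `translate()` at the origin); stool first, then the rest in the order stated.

stool();
translate([0, 0, 382]) spool();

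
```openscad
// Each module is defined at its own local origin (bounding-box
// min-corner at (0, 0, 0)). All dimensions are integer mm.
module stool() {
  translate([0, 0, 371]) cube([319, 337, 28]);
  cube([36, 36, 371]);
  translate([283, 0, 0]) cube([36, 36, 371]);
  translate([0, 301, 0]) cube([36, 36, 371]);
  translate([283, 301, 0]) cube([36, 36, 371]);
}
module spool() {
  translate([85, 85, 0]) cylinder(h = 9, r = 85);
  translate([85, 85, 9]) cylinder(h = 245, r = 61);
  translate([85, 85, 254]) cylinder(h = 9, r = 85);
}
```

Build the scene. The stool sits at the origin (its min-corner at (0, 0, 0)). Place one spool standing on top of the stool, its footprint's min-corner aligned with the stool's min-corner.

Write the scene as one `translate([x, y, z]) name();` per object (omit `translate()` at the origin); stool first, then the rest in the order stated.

stool();
translate([0, 0, 399]) spool();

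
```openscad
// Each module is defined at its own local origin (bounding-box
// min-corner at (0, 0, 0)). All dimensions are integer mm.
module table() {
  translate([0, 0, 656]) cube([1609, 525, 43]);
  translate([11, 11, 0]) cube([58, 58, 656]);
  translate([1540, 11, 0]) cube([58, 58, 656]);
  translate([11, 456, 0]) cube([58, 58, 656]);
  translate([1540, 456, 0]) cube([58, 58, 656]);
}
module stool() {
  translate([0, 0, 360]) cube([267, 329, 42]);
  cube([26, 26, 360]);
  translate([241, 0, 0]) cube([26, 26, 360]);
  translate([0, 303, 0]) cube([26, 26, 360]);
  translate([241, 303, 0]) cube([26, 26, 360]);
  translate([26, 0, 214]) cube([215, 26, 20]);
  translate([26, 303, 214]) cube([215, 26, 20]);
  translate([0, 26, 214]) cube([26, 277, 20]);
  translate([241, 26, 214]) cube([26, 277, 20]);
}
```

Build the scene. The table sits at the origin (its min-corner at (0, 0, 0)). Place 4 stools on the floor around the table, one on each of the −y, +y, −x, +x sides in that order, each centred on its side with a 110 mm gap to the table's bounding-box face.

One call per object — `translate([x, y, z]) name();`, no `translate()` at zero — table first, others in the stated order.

table();
translate([671, -439, 0]) stool();
translate([671, 635, 0]) stool();
translate([-377, 98, 0]) stool();
translate([1719, 98, 0]) stool();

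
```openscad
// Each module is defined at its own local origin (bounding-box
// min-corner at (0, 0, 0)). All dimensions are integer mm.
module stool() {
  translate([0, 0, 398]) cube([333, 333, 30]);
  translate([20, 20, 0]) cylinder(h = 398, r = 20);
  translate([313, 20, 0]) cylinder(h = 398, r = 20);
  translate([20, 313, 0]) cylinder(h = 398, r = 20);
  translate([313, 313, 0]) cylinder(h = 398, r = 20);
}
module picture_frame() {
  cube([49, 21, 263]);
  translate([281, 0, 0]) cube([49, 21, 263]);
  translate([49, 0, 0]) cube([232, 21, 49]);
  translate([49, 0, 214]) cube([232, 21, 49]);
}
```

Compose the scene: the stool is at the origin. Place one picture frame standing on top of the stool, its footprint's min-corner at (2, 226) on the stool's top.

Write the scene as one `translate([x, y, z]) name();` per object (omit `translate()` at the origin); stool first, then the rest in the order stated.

stool();
translate([2, 226, 428]) picture_frame();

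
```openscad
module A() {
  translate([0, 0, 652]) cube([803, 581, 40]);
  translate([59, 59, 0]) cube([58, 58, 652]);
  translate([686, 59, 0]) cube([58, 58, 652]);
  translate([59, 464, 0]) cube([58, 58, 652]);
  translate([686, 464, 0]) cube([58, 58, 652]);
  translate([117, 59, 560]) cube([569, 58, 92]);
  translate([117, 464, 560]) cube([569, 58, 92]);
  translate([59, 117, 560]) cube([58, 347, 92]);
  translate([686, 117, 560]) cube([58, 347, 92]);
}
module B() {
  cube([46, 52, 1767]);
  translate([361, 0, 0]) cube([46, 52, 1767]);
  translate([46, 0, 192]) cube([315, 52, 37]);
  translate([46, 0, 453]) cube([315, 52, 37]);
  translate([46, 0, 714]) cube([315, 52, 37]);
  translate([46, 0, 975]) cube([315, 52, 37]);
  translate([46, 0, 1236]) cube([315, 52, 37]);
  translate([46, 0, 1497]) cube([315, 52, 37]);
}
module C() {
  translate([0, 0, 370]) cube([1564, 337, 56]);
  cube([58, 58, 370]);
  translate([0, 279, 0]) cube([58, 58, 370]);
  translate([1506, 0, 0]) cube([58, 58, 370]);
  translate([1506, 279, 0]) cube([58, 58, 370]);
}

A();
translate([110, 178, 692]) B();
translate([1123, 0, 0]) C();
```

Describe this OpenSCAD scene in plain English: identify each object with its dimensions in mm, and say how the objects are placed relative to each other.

A is a rectangular dining table. The top is 803×581×40 mm with its upper surface at z = 692 mm. It stands on four 58×58 mm square legs, each inset 59 mm from the nearest pair of top edges, running from the floor to the underside of the top. Four apron rails, 58 mm thick and 92 mm tall, run between adjacent legs with their top edges flush with the underside of the top and their outer faces flush with the legs' outer faces.

B is a wooden ladder with two side rails of 46×52 mm section and 1767 mm height, set 407 mm apart overall. Between them run 6 rectangular rungs (52 mm deep, 37 mm thick), front faces flush with the rails' −y face. The bottom of the first rung is 192 mm above the floor and each subsequent rung is 261 mm higher than the one below.

C is a long wooden bench with a 1564 mm (x) × 337 mm (y) seat, 56 mm thick, its top surface 426 mm above the floor. Four 58 mm square legs at the seat corners, flush with the edges, run from z = 0 to the seat underside.

The ladder is on top of the table. The bench is on the floor beside the table on its +x side.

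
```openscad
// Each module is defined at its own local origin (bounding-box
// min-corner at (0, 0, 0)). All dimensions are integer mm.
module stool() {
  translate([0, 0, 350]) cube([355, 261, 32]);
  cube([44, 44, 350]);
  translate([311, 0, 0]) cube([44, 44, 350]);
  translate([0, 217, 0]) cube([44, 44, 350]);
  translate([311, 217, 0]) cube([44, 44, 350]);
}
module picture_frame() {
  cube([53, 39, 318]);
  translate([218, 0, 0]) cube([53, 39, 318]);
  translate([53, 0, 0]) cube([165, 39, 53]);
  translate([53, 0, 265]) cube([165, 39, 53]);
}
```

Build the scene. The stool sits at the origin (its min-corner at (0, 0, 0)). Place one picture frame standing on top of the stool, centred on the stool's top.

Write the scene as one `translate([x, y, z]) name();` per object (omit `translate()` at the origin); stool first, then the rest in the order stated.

stool();
translate([42, 111, 382]) picture_frame();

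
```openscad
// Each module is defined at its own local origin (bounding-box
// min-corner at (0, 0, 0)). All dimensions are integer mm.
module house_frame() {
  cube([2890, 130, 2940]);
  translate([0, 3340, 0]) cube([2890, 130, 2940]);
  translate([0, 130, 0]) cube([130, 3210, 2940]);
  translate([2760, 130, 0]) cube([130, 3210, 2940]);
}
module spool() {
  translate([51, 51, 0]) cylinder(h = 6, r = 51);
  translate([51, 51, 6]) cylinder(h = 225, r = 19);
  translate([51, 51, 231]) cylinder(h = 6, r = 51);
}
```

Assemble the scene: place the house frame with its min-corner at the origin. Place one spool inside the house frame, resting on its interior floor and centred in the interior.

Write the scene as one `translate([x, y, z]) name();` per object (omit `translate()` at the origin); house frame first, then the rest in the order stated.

house_frame();
translate([1394, 1684, 0]) spool();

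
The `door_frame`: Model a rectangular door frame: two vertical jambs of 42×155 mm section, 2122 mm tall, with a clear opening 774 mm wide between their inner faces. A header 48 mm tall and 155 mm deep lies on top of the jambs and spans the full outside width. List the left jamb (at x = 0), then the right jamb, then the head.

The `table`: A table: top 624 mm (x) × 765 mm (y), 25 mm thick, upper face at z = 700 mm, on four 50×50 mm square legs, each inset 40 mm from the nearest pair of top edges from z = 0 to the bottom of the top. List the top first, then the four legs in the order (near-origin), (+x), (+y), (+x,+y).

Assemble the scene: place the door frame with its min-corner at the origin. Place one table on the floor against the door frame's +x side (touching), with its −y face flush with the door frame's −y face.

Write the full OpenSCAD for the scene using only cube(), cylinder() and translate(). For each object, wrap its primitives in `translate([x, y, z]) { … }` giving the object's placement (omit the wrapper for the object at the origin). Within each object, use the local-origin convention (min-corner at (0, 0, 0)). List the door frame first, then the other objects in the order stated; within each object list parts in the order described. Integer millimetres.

cube([42, 155, 2122]);
translate([816, 0, 0]) cube([42, 155, 2122]);
translate([0, 0, 2122]) cube([858, 155, 48]);
translate([858, 0, 0]) {
  translate([0, 0, 675]) cube([624, 765, 25]);
  translate([40, 40, 0]) cube([50, 50, 675]);
  translate([534, 40, 0]) cube([50, 50, 675]);
  translate([40, 675, 0]) cube([50, 50, 675]);
  translate([534, 675, 0]) cube([50, 50, 675]);
}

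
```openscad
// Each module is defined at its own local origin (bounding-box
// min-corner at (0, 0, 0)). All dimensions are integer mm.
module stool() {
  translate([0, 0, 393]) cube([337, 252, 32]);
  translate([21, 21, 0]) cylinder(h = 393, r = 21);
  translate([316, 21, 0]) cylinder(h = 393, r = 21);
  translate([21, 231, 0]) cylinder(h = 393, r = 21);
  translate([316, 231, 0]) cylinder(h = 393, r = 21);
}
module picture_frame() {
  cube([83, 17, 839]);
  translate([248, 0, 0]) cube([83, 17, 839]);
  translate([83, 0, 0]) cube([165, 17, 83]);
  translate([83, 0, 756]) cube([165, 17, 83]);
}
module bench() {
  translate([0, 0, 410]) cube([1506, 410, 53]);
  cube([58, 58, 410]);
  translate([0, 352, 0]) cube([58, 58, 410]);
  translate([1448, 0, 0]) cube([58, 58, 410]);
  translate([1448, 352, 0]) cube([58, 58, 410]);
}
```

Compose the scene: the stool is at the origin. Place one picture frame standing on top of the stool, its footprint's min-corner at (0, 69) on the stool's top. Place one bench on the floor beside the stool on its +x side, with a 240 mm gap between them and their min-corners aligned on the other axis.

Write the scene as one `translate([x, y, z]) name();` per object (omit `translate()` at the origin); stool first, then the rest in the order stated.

stool();
translate([0, 69, 425]) picture_frame();
translate([577, 0, 0]) bench();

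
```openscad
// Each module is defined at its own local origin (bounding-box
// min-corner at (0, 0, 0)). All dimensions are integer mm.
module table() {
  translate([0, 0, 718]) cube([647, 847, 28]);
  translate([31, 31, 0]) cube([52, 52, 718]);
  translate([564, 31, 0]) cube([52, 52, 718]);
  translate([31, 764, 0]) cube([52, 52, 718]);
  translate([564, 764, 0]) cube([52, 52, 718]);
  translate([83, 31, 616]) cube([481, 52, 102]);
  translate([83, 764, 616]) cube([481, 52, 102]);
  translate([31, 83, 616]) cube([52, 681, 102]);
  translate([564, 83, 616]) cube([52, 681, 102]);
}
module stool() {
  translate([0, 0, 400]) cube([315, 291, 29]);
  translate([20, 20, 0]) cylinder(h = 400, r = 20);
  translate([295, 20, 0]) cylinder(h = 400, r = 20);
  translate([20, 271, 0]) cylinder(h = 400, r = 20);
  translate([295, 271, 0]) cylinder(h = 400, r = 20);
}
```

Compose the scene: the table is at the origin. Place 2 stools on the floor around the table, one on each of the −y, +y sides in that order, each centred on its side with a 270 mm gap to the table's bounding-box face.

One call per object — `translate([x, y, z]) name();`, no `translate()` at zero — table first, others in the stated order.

table();
translate([166, -561, 0]) stool();
translate([166, 1117, 0]) stool();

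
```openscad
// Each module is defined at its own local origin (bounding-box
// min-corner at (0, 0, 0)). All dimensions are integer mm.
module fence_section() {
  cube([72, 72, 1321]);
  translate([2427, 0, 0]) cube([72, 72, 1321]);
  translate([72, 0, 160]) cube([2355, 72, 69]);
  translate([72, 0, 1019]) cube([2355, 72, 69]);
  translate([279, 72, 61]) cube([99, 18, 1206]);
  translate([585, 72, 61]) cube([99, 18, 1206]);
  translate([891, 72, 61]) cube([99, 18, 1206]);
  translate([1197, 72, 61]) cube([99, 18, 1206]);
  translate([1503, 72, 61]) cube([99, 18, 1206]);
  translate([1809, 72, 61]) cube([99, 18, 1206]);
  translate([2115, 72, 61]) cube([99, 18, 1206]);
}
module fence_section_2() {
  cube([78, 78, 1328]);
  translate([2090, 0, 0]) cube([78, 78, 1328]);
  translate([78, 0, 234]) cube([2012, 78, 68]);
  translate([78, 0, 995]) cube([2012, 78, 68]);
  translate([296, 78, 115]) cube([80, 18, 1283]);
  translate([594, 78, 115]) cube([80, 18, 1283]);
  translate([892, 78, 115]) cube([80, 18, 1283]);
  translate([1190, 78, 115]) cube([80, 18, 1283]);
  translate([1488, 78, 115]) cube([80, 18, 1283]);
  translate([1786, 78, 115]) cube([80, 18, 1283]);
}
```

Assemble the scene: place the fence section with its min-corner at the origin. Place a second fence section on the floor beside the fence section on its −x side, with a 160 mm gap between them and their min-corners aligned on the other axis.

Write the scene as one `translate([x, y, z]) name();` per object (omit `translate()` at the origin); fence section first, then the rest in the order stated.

fence_section();
translate([-2328, 0, 0]) fence_section_2();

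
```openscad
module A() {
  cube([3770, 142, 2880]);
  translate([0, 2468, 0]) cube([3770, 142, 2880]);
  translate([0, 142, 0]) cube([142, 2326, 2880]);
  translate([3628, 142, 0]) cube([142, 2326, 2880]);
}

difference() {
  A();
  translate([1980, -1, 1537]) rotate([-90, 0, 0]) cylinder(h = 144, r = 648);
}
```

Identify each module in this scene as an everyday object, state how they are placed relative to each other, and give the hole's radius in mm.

The subtracted cylinder has r = 648 mm.

A is a house frame. The house frame has a circular hole through its front wall. The hole's radius is 648 mm.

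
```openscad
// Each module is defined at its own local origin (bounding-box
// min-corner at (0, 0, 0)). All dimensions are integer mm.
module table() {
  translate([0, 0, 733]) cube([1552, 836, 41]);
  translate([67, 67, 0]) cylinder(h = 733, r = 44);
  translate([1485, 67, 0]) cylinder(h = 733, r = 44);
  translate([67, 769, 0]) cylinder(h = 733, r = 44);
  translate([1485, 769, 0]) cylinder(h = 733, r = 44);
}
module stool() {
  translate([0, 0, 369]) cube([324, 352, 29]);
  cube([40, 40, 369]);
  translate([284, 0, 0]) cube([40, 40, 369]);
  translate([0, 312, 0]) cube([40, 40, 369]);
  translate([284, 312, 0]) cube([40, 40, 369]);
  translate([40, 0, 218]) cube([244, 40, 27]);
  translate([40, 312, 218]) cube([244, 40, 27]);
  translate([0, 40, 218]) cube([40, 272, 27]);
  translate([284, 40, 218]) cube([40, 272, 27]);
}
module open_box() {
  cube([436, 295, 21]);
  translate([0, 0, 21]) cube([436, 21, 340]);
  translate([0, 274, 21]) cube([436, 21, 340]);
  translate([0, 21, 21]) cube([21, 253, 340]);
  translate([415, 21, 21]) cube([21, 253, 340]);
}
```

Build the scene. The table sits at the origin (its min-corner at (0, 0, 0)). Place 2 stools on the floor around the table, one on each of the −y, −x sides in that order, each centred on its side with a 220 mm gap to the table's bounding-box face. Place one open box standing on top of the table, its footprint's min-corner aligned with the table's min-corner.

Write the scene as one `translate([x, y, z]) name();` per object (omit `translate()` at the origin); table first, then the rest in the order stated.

table();
translate([614, -572, 0]) stool();
translate([-544, 242, 0]) stool();
translate([0, 0, 774]) open_box();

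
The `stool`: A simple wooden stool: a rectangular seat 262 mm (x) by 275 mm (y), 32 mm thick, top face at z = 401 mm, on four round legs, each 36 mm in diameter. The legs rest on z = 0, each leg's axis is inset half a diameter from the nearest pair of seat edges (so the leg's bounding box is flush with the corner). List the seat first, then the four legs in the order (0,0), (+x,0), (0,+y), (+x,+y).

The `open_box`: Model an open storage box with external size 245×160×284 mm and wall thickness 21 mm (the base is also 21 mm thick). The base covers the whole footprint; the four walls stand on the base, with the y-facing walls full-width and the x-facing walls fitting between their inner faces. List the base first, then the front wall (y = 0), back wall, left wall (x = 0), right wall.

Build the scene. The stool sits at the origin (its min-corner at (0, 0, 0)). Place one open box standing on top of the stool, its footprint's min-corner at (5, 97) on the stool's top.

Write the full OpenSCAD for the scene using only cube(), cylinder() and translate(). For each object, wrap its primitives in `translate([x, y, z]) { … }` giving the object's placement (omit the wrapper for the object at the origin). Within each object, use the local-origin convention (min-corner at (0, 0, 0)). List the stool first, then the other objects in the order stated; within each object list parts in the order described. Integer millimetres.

translate([0, 0, 369]) cube([262, 275, 32]);
translate([18, 18, 0]) cylinder(h = 369, r = 18);
translate([244, 18, 0]) cylinder(h = 369, r = 18);
translate([18, 257, 0]) cylinder(h = 369, r = 18);
translate([244, 257, 0]) cylinder(h = 369, r = 18);
translate([5, 97, 401]) {
  cube([245, 160, 21]);
  translate([0, 0, 21]) cube([245, 21, 263]);
  translate([0, 139, 21]) cube([245, 21, 263]);
  translate([0, 21, 21]) cube([21, 118, 263]);
  translate([224, 21, 21]) cube([21, 118, 263]);
}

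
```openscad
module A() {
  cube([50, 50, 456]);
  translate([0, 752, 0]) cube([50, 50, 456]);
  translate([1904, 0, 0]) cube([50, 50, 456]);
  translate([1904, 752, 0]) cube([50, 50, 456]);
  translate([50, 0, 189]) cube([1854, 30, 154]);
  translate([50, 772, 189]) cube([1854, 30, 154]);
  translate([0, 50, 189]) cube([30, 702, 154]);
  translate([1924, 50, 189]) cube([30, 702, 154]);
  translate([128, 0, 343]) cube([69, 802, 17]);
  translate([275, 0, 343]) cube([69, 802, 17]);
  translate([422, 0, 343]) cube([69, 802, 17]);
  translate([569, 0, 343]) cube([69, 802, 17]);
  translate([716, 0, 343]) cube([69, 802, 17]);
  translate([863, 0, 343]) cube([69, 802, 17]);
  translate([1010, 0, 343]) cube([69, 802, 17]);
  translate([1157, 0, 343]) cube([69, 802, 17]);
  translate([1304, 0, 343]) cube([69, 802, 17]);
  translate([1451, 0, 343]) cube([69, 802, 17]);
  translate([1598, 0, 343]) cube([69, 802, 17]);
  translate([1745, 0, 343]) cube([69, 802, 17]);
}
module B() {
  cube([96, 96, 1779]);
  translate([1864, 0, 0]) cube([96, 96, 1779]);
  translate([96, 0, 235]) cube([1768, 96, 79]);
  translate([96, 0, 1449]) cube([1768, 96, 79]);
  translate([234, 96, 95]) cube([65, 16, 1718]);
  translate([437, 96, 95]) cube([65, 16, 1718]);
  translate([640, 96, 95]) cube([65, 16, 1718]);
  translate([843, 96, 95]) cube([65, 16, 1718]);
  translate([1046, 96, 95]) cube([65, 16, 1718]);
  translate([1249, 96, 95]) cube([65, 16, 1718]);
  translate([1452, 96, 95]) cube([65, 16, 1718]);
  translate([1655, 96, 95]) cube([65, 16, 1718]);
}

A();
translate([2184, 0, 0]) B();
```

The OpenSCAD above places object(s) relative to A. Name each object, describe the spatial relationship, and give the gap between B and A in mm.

The fence section's nearest face is 230 mm from the bed frame's +x face.

A is a bed frame. B is a fence section. The fence section is on the floor beside the bed frame on its +x side. The gap between the fence section and the bed frame is 230 mm.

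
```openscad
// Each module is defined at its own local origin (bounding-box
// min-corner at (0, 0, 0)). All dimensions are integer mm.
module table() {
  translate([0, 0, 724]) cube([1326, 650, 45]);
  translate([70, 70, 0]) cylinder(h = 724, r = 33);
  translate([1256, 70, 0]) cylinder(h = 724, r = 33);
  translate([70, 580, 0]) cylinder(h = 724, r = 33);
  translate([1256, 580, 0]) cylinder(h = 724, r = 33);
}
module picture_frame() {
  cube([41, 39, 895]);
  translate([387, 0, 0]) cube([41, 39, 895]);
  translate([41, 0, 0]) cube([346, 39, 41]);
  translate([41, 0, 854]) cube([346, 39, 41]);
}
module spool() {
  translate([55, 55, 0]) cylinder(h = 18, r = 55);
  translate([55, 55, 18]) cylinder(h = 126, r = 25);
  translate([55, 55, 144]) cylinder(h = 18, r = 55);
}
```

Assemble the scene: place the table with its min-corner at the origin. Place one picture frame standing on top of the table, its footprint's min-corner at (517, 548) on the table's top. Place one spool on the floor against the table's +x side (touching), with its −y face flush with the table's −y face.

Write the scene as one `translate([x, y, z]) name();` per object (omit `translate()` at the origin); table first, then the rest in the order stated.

table();
translate([517, 548, 769]) picture_frame();
translate([1326, 0, 0]) spool();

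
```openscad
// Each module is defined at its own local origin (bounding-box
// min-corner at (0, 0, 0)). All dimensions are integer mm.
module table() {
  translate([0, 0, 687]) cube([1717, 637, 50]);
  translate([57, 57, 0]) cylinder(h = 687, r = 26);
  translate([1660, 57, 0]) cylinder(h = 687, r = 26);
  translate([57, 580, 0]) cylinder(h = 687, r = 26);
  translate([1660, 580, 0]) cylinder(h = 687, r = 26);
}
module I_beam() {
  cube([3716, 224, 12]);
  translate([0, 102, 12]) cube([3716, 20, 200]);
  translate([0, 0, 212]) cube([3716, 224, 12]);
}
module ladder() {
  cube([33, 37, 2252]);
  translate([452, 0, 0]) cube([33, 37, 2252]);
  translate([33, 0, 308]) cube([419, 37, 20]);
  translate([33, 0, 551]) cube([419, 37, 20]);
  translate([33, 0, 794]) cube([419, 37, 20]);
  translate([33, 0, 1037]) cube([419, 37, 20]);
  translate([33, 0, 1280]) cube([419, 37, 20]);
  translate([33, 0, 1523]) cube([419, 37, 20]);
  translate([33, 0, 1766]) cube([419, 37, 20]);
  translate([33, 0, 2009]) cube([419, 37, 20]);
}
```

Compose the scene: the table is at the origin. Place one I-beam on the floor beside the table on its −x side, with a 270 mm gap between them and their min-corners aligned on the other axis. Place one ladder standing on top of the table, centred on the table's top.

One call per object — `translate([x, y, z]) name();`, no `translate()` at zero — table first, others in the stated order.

table();
translate([-3986, 0, 0]) I_beam();
translate([616, 300, 737]) ladder();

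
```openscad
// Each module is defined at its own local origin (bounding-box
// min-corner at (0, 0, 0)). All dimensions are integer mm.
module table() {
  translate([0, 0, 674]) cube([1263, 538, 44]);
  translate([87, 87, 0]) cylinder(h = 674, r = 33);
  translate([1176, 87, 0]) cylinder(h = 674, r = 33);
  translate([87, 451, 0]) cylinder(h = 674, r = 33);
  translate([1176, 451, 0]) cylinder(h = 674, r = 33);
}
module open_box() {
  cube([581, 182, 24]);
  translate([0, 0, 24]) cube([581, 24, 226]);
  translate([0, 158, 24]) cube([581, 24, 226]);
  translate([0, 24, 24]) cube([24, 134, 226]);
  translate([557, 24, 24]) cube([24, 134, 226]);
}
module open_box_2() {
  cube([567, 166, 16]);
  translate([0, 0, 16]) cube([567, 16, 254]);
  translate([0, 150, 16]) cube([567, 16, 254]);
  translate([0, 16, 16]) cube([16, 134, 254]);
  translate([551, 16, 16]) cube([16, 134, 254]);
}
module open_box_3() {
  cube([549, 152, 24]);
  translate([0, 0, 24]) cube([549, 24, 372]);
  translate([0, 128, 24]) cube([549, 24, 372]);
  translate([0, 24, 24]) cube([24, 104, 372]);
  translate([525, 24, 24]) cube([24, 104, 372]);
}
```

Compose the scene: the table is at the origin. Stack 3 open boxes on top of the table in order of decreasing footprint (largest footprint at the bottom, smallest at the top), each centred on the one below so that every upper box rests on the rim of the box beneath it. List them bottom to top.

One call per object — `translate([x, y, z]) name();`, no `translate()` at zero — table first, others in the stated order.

table();
translate([341, 178, 718]) open_box();
translate([348, 186, 968]) open_box_2();
translate([357, 193, 1238]) open_box_3();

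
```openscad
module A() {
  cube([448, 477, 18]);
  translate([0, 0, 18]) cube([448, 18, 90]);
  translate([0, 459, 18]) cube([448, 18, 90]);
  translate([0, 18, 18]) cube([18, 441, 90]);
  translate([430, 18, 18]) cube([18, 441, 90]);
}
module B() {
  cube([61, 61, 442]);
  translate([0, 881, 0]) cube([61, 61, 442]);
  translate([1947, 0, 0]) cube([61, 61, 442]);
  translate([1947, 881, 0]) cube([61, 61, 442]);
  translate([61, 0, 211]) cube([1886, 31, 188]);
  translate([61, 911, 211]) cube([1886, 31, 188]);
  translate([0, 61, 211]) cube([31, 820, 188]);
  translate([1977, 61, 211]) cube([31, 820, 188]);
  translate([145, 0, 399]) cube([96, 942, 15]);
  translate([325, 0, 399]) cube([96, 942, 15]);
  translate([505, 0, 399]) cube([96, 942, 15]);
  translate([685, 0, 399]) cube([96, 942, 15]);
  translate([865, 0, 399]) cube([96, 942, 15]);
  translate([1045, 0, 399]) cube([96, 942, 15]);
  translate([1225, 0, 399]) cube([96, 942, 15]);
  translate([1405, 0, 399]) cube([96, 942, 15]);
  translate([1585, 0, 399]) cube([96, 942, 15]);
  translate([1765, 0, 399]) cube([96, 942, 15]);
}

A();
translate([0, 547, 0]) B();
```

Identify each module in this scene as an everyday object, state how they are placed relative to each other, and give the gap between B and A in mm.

A is an open box. B is a bed frame. The bed frame is on the floor beside the open box on its +y side. The gap between the bed frame and the open box is 70 mm.

The bed frame's nearest face is 70 mm from the open box's +y face.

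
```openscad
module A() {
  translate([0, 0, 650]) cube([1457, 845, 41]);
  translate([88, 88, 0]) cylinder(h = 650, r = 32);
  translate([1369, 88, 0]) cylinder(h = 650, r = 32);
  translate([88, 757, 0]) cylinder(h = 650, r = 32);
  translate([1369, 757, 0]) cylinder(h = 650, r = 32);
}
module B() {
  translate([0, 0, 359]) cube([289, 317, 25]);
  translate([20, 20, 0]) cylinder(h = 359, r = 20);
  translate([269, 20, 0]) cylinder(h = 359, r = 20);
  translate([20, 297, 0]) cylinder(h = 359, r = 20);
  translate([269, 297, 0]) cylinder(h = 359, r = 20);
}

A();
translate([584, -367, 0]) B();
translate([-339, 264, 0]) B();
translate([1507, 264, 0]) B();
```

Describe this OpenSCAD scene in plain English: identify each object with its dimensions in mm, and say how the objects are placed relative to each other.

A is a table: top 1457 mm (x) × 845 mm (y), 41 mm thick, upper face at z = 691 mm, on four round legs of 64 mm diameter, each leg's bounding box inset 56 mm from the nearest pair of top edges, running from z = 0 to the bottom of the top.

B is a simple wooden stool: a rectangular seat 289 mm (x) by 317 mm (y), 25 mm thick, top face at z = 384 mm, on four round legs, each 40 mm in diameter. The legs rest on z = 0, each leg's axis is inset half a diameter from the nearest pair of seat edges (so the leg's bounding box is flush with the corner).

Three stools sit around the table at the −y, −x, +x sides.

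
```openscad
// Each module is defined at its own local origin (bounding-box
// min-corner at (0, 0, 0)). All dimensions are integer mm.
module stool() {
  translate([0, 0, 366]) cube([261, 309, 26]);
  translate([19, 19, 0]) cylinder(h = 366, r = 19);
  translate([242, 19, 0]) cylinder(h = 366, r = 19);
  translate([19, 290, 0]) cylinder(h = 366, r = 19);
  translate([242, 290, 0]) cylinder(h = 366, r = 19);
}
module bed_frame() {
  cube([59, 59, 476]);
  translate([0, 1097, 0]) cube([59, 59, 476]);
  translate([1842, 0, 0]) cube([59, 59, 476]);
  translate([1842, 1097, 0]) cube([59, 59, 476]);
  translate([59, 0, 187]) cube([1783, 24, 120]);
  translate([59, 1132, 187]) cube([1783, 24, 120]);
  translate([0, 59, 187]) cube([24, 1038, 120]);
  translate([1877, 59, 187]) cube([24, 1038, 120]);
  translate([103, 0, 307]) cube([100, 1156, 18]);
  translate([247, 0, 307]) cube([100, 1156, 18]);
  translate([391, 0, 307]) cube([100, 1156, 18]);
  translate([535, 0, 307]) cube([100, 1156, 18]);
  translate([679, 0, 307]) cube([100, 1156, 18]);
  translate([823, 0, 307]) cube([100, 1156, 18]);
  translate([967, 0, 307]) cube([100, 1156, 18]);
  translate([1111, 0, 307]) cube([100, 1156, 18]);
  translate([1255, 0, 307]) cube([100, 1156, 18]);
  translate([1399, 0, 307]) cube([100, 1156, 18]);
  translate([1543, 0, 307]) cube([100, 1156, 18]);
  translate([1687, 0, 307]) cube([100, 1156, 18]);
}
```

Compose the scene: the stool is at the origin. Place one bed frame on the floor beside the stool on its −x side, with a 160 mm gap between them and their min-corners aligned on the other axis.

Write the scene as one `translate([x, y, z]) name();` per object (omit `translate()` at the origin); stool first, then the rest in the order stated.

stool();
translate([-2061, 0, 0]) bed_frame();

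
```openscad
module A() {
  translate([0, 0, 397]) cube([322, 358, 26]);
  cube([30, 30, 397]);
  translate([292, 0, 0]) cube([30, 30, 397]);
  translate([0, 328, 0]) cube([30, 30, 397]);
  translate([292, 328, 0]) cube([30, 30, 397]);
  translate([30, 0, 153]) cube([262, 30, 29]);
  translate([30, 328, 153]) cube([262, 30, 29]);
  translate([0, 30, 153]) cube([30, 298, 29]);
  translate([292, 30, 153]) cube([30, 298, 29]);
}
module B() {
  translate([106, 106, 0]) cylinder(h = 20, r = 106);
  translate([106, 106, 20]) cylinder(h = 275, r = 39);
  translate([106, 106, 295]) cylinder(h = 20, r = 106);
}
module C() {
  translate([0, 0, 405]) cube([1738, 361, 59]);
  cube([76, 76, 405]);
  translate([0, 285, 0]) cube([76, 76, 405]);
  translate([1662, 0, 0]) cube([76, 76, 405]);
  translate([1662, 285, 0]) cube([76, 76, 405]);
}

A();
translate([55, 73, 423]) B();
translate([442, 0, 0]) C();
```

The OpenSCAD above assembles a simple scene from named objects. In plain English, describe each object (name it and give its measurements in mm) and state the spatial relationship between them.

A is a simple wooden stool: a rectangular seat 322 mm (x) by 358 mm (y), 26 mm thick, top face at z = 423 mm, on four square legs, each 30×30 mm in cross-section. The legs rest on z = 0, each flush with a corner of the seat. Four stretchers, 30 mm wide and 29 mm tall, connect adjacent legs with their undersides at z = 153 mm, each running between the inner faces of the legs it joins and aligned with the legs' outer faces on the other axis.

B is a spool: two coaxial disc flanges of radius 106 mm and thickness 20 mm, joined by a core cylinder of radius 39 mm and height 275 mm. The lower flange rests on z = 0 and the three cylinders share a vertical axis.

C is a bench: a 1738×361 mm seat slab, 59 mm thick, top at z = 464 mm, on four 76×76 mm square legs flush with the seat corners and standing on z = 0.

The spool is on top of the stool, centred. The bench is on the floor beside the stool on its +x side.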